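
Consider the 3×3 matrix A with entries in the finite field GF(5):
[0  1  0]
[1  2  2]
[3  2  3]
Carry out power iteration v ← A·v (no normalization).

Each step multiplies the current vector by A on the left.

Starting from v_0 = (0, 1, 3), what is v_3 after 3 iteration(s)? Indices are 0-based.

v_3 = (4, 0, 3)

v_0 = (0, 1, 3).
v_1 = A·v_0 = (1, 3, 1).
v_2 = A·v_1 = (3, 4, 2).
v_3 = A·v_2 = (4, 0, 3).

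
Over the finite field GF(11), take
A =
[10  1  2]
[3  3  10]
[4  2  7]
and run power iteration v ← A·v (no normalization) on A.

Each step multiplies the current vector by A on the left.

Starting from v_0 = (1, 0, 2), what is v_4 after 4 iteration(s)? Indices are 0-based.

v_0 = (1, 0, 2).
v_1 = A·v_0 = (3, 1, 7).
v_2 = A·v_1 = (1, 5, 8).
v_3 = A·v_2 = (9, 10, 4).
v_4 = A·v_3 = (9, 9, 7).

v_4 = (9, 9, 7)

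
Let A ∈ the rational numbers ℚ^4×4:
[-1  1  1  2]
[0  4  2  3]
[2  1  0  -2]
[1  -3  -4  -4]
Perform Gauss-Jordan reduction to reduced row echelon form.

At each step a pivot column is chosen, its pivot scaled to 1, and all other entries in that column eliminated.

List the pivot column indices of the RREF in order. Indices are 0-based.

[1] R0 /= -1  ⇒  (1, -1, -1, -2)
     R2 -= 2·R0  ⇒  (0, 3, 2, 2)
     R3 -= 1·R0  ⇒  (0, -2, -3, -2)
[2] R1 /= 4  ⇒  (0, 1, 1/2, 3/4)
     R0 -= -1·R1  ⇒  (1, 0, -1/2, -5/4)
     R2 -= 3·R1  ⇒  (0, 0, 1/2, -1/4)
     R3 -= -2·R1  ⇒  (0, 0, -2, -1/2)
[3] R2 /= 1/2  ⇒  (0, 0, 1, -1/2)
     R0 -= -1/2·R2  ⇒  (1, 0, 0, -3/2)
     R1 -= 1/2·R2  ⇒  (0, 1, 0, 1)
     R3 -= -2·R2  ⇒  (0, 0, 0, -3/2)
[4] R3 /= -3/2  ⇒  (0, 0, 0, 1)
     R0 -= -3/2·R3  ⇒  (1, 0, 0, 0)
     R1 -= 1·R3  ⇒  (0, 1, 0, 0)
     R2 -= -1/2·R3  ⇒  (0, 0, 1, 0)

pivot columns: 0, 1, 2, 3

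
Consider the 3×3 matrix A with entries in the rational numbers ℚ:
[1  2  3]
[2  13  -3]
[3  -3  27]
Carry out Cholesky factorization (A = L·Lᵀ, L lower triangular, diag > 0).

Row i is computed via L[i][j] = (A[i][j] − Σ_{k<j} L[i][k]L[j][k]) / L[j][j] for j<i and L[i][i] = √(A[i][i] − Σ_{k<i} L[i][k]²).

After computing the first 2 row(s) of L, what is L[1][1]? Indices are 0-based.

Step 1: L[0][0] = √(1) = 1.
  L[1][0] = (2) / L[0][0] = 2.
Step 2: L[1][1] = √(9) = 3.

L[1][1] = 3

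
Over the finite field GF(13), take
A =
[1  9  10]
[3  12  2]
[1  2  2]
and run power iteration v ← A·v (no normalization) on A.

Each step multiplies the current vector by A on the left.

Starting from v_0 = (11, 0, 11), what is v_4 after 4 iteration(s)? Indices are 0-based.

v_4 = (3, 3, 8)

v_0 = (11, 0, 11).
v_1 = A·v_0 = (4, 3, 7).
v_2 = A·v_1 = (10, 10, 11).
v_3 = A·v_2 = (2, 3, 0).
v_4 = A·v_3 = (3, 3, 8).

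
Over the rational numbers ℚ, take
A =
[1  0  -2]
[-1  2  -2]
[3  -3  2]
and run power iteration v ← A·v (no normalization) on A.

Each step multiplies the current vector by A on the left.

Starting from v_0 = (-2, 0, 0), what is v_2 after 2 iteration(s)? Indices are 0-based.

v_2 = (10, 18, -24)

v_0 = (-2, 0, 0).
v_1 = A·v_0 = (-2, 2, -6).
v_2 = A·v_1 = (10, 18, -24).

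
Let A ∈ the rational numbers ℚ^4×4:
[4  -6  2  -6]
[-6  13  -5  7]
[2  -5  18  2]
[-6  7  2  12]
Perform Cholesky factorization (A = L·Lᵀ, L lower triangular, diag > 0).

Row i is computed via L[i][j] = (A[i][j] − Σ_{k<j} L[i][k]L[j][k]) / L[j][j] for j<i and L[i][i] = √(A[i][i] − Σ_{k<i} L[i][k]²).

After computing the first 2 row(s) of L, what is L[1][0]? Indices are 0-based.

Step 1: L[0][0] = √(4) = 2.
  L[1][0] = (-6) / L[0][0] = -3.
Step 2: L[1][1] = √(4) = 2.

L[1][0] = -3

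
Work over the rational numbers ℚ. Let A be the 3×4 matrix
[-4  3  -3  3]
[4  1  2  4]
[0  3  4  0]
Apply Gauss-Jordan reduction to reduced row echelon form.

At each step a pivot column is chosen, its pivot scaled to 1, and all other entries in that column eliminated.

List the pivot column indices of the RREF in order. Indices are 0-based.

step 1: normalize row 0 (÷-4) = (1, -3/4, 3/4, -3/4)
  row 1: subtract 4×row0 = (0, 4, -1, 7)
step 2: normalize row 1 (÷4) = (0, 1, -1/4, 7/4)
  row 0: subtract -3/4×row1 = (1, 0, 9/16, 9/16)
  row 2: subtract 3×row1 = (0, 0, 19/4, -21/4)
step 3: normalize row 2 (÷19/4) = (0, 0, 1, -21/19)
  row 0: subtract 9/16×row2 = (1, 0, 0, 45/38)
  row 1: subtract -1/4×row2 = (0, 1, 0, 28/19)

pivot columns: 0, 1, 2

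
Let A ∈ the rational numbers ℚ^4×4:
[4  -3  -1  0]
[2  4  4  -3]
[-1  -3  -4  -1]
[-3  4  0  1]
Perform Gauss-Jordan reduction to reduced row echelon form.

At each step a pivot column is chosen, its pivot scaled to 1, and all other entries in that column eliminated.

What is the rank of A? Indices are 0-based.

step 1: normalize row 0 (÷4) = (1, -3/4, -1/4, 0)
  row 1: subtract 2×row0 = (0, 11/2, 9/2, -3)
  row 2: subtract -1×row0 = (0, -15/4, -17/4, -1)
  row 3: subtract -3×row0 = (0, 7/4, -3/4, 1)
step 2: normalize row 1 (÷11/2) = (0, 1, 9/11, -6/11)
  row 0: subtract -3/4×row1 = (1, 0, 4/11, -9/22)
  row 2: subtract -15/4×row1 = (0, 0, -13/11, -67/22)
  row 3: subtract 7/4×row1 = (0, 0, -24/11, 43/22)
step 3: normalize row 2 (÷-13/11) = (0, 0, 1, 67/26)
  row 0: subtract 4/11×row2 = (1, 0, 0, -35/26)
  row 1: subtract 9/11×row2 = (0, 1, 0, -69/26)
  row 3: subtract -24/11×row2 = (0, 0, 0, 197/26)
step 4: normalize row 3 (÷197/26) = (0, 0, 0, 1)
  row 0: subtract -35/26×row3 = (1, 0, 0, 0)
  row 1: subtract -69/26×row3 = (0, 1, 0, 0)
  row 2: subtract 67/26×row3 = (0, 0, 1, 0)

rank = 4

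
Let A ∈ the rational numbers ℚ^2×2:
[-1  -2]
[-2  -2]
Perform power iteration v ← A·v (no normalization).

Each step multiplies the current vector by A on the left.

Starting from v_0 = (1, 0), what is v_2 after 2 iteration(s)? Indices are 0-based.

v_0 = (1, 0).
v_1 = A·v_0 = (-1, -2).
v_2 = A·v_1 = (5, 6).

v_2 = (5, 6)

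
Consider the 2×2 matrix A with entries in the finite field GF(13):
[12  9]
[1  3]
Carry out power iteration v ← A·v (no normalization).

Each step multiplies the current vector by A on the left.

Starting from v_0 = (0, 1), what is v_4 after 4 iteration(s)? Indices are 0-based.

v_0 = (0, 1).
v_1 = A·v_0 = (9, 3).
v_2 = A·v_1 = (5, 5).
v_3 = A·v_2 = (1, 7).
v_4 = A·v_3 = (10, 9).

v_4 = (10, 9)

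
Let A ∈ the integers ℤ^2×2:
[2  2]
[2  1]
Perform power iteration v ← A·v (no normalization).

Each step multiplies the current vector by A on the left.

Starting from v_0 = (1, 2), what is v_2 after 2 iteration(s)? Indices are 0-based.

v_2 = (20, 16)

v_0 = (1, 2).
v_1 = A·v_0 = (6, 4).
v_2 = A·v_1 = (20, 16).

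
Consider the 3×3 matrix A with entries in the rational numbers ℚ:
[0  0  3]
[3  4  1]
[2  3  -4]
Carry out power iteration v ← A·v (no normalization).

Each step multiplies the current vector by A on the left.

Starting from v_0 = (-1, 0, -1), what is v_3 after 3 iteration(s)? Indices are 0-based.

v_0 = (-1, 0, -1).
v_1 = A·v_0 = (-3, -4, 2).
v_2 = A·v_1 = (6, -23, -26).
v_3 = A·v_2 = (-78, -100, 47).

v_3 = (-78, -100, 47)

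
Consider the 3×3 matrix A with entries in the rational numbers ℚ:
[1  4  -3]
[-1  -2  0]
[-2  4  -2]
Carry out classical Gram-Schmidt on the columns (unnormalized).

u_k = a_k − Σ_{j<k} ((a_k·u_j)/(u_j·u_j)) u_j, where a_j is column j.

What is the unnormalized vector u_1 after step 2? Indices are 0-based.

Step 1: u_0 = a_0 = (1, -1, -2).
Step 2: u_1 = a_1 − (-1/3)·u_0 = (13/3, -7/3, 10/3).

u_1 = (13/3, -7/3, 10/3)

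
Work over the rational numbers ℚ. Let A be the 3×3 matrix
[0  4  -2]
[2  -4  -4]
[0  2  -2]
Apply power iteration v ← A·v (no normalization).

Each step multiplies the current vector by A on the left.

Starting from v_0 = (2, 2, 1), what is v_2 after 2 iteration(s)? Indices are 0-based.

v_0 = (2, 2, 1).
v_1 = A·v_0 = (6, -8, 2).
v_2 = A·v_1 = (-36, 36, -20).

v_2 = (-36, 36, -20)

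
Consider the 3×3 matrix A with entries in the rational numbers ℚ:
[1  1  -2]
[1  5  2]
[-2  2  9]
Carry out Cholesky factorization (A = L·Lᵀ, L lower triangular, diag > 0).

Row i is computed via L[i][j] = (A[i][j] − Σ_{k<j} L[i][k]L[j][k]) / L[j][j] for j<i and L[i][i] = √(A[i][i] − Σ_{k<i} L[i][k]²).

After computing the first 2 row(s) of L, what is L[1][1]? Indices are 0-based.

L[1][1] = 2

Step 1: L[0][0] = √(1) = 1.
  L[1][0] = (1) / L[0][0] = 1.
Step 2: L[1][1] = √(4) = 2.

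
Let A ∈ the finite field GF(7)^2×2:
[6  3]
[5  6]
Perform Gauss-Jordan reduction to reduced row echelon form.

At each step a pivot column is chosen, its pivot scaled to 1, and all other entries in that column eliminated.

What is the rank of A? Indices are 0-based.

[1] R0 /= 6  ⇒  (1, 4)
     R1 -= 5·R0  ⇒  (0, 0)
column 1 empty below row 1

rank = 1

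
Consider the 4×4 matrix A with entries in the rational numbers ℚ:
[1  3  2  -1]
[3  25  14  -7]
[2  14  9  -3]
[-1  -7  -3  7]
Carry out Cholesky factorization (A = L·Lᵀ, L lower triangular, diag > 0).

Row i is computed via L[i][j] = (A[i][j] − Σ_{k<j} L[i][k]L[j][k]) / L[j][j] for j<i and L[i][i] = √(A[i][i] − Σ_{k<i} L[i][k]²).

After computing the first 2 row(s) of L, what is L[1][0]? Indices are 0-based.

L[1][0] = 3

Step 1: L[0][0] = √(1) = 1.
  L[1][0] = (3) / L[0][0] = 3.
Step 2: L[1][1] = √(16) = 4.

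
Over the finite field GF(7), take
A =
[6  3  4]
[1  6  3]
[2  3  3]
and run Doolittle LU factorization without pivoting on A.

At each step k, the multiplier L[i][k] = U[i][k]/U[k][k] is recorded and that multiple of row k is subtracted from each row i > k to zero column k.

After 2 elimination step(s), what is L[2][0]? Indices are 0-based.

[col 0] pivot 6
  R1 -= 6*R0 → (0, 2, 0)  (L[1][0] := 6)
  R2 -= 5*R0 → (0, 2, 4)  (L[2][0] := 5)
[col 1] pivot 2
  R2 -= 1*R1 → (0, 0, 4)  (L[2][1] := 1)

L[2][0] = 5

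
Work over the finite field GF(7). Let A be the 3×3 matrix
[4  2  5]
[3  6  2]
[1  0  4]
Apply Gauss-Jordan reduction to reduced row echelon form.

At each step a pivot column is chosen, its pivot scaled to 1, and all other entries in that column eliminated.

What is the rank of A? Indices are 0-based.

[1] R0 /= 4  ⇒  (1, 4, 3)
     R1 -= 3·R0  ⇒  (0, 1, 0)
     R2 -= 1·R0  ⇒  (0, 3, 1)
[2] R1 /= 1  ⇒  (0, 1, 0)
     R0 -= 4·R1  ⇒  (1, 0, 3)
     R2 -= 3·R1  ⇒  (0, 0, 1)
[3] R2 /= 1  ⇒  (0, 0, 1)
     R0 -= 3·R2  ⇒  (1, 0, 0)

rank = 3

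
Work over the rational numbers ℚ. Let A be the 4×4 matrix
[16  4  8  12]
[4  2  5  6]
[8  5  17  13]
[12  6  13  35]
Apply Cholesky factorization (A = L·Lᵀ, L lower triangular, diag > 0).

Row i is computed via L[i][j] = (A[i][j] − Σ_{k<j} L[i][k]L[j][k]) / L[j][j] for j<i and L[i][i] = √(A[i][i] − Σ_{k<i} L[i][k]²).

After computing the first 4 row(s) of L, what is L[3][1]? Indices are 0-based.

Step 1: L[0][0] = √(16) = 4.
  L[1][0] = (4) / L[0][0] = 1.
Step 2: L[1][1] = √(1) = 1.
  L[2][0] = (8) / L[0][0] = 2.
  L[2][1] = (3) / L[1][1] = 3.
Step 3: L[2][2] = √(4) = 2.
  L[3][0] = (12) / L[0][0] = 3.
  L[3][1] = (3) / L[1][1] = 3.
  L[3][2] = (-2) / L[2][2] = -1.
Step 4: L[3][3] = √(16) = 4.

L[3][1] = 3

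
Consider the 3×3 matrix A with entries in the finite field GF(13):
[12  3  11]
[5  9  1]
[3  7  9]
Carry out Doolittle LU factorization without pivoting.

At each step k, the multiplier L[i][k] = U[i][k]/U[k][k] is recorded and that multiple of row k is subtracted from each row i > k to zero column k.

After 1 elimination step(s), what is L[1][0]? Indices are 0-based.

L[1][0] = 8

[col 0] pivot 12
  R1 -= 8*R0 → (0, 11, 4)  (L[1][0] := 8)
  R2 -= 10*R0 → (0, 3, 3)  (L[2][0] := 10)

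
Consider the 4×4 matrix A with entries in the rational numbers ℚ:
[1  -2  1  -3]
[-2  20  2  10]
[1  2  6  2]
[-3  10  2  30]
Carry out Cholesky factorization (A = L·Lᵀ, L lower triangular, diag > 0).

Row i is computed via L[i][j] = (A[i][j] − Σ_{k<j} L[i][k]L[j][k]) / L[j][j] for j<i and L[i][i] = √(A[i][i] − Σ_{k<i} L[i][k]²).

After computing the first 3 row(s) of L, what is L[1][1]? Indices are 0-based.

Step 1: L[0][0] = √(1) = 1.
  L[1][0] = (-2) / L[0][0] = -2.
Step 2: L[1][1] = √(16) = 4.
  L[2][0] = (1) / L[0][0] = 1.
  L[2][1] = (4) / L[1][1] = 1.
Step 3: L[2][2] = √(4) = 2.

L[1][1] = 4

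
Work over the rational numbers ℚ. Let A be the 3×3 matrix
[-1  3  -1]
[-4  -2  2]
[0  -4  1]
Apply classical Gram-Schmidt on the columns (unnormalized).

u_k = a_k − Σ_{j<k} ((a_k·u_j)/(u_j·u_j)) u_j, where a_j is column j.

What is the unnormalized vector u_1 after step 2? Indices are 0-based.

u_1 = (56/17, -14/17, -4)

Step 1: u_0 = a_0 = (-1, -4, 0).
Step 2: u_1 = a_1 − (5/17)·u_0 = (56/17, -14/17, -4).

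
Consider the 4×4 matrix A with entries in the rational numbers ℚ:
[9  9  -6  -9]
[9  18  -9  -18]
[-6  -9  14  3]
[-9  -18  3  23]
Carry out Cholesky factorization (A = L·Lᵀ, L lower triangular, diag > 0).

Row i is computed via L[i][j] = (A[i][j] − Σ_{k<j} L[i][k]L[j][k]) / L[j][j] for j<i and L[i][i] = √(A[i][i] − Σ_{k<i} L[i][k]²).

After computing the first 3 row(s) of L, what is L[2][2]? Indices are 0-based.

Step 1: L[0][0] = √(9) = 3.
  L[1][0] = (9) / L[0][0] = 3.
Step 2: L[1][1] = √(9) = 3.
  L[2][0] = (-6) / L[0][0] = -2.
  L[2][1] = (-3) / L[1][1] = -1.
Step 3: L[2][2] = √(9) = 3.

L[2][2] = 3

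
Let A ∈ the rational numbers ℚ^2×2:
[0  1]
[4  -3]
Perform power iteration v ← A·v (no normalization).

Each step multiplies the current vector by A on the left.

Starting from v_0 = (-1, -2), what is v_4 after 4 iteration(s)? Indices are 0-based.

v_0 = (-1, -2).
v_1 = A·v_0 = (-2, 2).
v_2 = A·v_1 = (2, -14).
v_3 = A·v_2 = (-14, 50).
v_4 = A·v_3 = (50, -206).

v_4 = (50, -206)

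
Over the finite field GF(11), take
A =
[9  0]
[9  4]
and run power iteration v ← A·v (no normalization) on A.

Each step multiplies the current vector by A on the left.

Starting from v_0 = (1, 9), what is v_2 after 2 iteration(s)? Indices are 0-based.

v_2 = (4, 8)

v_0 = (1, 9).
v_1 = A·v_0 = (9, 1).
v_2 = A·v_1 = (4, 8).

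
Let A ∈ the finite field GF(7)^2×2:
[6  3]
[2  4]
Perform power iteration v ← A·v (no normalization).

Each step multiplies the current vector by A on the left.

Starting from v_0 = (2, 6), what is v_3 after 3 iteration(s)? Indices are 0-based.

v_3 = (0, 5)

v_0 = (2, 6).
v_1 = A·v_0 = (2, 0).
v_2 = A·v_1 = (5, 4).
v_3 = A·v_2 = (0, 5).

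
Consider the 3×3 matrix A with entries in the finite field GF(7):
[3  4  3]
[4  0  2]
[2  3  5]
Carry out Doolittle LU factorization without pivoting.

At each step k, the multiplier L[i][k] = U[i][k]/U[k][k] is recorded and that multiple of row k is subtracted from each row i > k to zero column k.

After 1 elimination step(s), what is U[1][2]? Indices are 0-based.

Step 1: pivot at (0,0) is 3.
  row1 ← row1 − (6)·row0  ⇒  L[1][0]=6, U row1=(0, 4, 5)
  row2 ← row2 − (3)·row0  ⇒  L[2][0]=3, U row2=(0, 5, 3)

U[1][2] = 5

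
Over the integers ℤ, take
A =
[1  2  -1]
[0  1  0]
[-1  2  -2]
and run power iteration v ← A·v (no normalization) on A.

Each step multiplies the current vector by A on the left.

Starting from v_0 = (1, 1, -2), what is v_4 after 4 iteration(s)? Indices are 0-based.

v_0 = (1, 1, -2).
v_1 = A·v_0 = (5, 1, 5).
v_2 = A·v_1 = (2, 1, -13).
v_3 = A·v_2 = (17, 1, 26).
v_4 = A·v_3 = (-7, 1, -67).

v_4 = (-7, 1, -67)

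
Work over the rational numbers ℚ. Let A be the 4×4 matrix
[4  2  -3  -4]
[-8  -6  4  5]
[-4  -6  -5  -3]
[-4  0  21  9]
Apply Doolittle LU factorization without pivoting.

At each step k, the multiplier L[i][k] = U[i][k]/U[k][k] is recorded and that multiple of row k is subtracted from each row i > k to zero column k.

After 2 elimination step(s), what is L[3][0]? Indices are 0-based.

k=0: U[0][0]=4
  eliminate (1,0): mult=-2, new row 1: (0, -2, -2, -3); set L[1][0]=-2
  eliminate (2,0): mult=-1, new row 2: (0, -4, -8, -7); set L[2][0]=-1
  eliminate (3,0): mult=-1, new row 3: (0, 2, 18, 5); set L[3][0]=-1
k=1: U[1][1]=-2
  eliminate (2,1): mult=2, new row 2: (0, 0, -4, -1); set L[2][1]=2
  eliminate (3,1): mult=-1, new row 3: (0, 0, 16, 2); set L[3][1]=-1

L[3][0] = -1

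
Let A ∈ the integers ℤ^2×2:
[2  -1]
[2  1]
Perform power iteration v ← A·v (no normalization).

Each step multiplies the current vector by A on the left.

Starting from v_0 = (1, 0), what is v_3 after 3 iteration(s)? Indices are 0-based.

v_3 = (-2, 10)

v_0 = (1, 0).
v_1 = A·v_0 = (2, 2).
v_2 = A·v_1 = (2, 6).
v_3 = A·v_2 = (-2, 10).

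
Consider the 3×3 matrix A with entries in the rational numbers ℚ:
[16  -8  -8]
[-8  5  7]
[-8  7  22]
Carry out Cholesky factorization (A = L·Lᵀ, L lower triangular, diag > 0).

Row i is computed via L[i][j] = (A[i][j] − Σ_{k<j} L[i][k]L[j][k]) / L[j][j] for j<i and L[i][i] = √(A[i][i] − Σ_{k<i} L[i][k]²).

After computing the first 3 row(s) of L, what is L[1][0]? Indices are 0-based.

Step 1: L[0][0] = √(16) = 4.
  L[1][0] = (-8) / L[0][0] = -2.
Step 2: L[1][1] = √(1) = 1.
  L[2][0] = (-8) / L[0][0] = -2.
  L[2][1] = (3) / L[1][1] = 3.
Step 3: L[2][2] = √(9) = 3.

L[1][0] = -2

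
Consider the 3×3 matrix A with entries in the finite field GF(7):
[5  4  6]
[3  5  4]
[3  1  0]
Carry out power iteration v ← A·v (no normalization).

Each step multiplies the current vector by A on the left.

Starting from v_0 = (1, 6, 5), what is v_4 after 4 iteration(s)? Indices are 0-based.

v_4 = (3, 2, 2)

v_0 = (1, 6, 5).
v_1 = A·v_0 = (3, 4, 2).
v_2 = A·v_1 = (1, 2, 6).
v_3 = A·v_2 = (0, 2, 5).
v_4 = A·v_3 = (3, 2, 2).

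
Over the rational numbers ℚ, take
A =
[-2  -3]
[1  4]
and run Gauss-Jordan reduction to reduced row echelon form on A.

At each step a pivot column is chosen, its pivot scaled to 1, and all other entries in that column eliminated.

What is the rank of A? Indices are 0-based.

rank = 2

step 1: normalize row 0 (÷-2) = (1, 3/2)
  row 1: subtract 1×row0 = (0, 5/2)
step 2: normalize row 1 (÷5/2) = (0, 1)
  row 0: subtract 3/2×row1 = (1, 0)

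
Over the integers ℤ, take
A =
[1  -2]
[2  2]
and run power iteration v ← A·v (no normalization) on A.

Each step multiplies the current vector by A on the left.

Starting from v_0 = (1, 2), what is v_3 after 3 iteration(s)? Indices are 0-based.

v_3 = (-27, -18)

v_0 = (1, 2).
v_1 = A·v_0 = (-3, 6).
v_2 = A·v_1 = (-15, 6).
v_3 = A·v_2 = (-27, -18).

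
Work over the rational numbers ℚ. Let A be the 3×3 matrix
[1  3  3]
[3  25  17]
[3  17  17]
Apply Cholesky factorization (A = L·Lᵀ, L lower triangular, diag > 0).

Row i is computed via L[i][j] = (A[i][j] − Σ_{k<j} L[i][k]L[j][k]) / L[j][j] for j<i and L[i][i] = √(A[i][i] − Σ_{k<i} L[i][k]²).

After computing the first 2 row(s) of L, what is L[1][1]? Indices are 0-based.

L[1][1] = 4

Step 1: L[0][0] = √(1) = 1.
  L[1][0] = (3) / L[0][0] = 3.
Step 2: L[1][1] = √(16) = 4.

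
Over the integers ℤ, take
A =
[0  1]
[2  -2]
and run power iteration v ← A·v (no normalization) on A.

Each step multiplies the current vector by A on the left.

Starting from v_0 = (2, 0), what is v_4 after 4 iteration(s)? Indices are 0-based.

v_0 = (2, 0).
v_1 = A·v_0 = (0, 4).
v_2 = A·v_1 = (4, -8).
v_3 = A·v_2 = (-8, 24).
v_4 = A·v_3 = (24, -64).

v_4 = (24, -64)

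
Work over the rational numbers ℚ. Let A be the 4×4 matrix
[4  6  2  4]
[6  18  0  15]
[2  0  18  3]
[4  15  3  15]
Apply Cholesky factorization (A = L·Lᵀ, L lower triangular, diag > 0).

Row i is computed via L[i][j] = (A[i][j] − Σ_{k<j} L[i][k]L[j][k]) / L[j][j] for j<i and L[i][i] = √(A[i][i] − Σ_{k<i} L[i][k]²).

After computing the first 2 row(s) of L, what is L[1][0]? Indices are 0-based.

L[1][0] = 3

Step 1: L[0][0] = √(4) = 2.
  L[1][0] = (6) / L[0][0] = 3.
Step 2: L[1][1] = √(9) = 3.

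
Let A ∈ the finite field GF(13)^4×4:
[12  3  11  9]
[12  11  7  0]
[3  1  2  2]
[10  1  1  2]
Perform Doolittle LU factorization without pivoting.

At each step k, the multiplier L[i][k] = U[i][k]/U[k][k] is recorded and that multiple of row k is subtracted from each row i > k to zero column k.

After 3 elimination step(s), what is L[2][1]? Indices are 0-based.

L[2][1] = 11

[col 0] pivot 12
  R1 -= 1*R0 → (0, 8, 9, 4)  (L[1][0] := 1)
  R2 -= 10*R0 → (0, 10, 9, 3)  (L[2][0] := 10)
  R3 -= 3*R0 → (0, 5, 7, 1)  (L[3][0] := 3)
[col 1] pivot 8
  R2 -= 11*R1 → (0, 0, 1, 11)  (L[2][1] := 11)
  R3 -= 12*R1 → (0, 0, 3, 5)  (L[3][1] := 12)
[col 2] pivot 1
  R3 -= 3*R2 → (0, 0, 0, 11)  (L[3][2] := 3)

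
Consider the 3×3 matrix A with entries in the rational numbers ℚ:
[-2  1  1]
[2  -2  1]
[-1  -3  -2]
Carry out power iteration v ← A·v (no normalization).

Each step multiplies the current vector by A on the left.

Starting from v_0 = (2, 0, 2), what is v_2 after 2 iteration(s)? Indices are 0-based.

v_0 = (2, 0, 2).
v_1 = A·v_0 = (-2, 6, -6).
v_2 = A·v_1 = (4, -22, -4).

v_2 = (4, -22, -4)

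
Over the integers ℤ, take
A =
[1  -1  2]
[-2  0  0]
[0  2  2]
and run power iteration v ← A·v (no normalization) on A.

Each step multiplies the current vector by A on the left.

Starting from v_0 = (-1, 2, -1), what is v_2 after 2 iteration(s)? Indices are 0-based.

v_0 = (-1, 2, -1).
v_1 = A·v_0 = (-5, 2, 2).
v_2 = A·v_1 = (-3, 10, 8).

v_2 = (-3, 10, 8)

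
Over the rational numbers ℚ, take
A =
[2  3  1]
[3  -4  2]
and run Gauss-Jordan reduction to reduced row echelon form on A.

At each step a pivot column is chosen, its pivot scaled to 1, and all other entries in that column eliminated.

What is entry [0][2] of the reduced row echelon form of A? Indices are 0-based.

pivot(0,0)=2: scale R0 → (1, 3/2, 1/2)
  clear (1,0): R1 −= (3)R0 → (0, -17/2, 1/2)
pivot(1,1)=-17/2: scale R1 → (0, 1, -1/17)
  clear (0,1): R0 −= (3/2)R1 → (1, 0, 10/17)

M[0][2] = 10/17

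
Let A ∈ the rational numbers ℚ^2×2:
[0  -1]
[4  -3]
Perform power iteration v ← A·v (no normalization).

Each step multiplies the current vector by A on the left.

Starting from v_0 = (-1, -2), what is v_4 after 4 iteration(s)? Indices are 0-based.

v_4 = (14, 34)

v_0 = (-1, -2).
v_1 = A·v_0 = (2, 2).
v_2 = A·v_1 = (-2, 2).
v_3 = A·v_2 = (-2, -14).
v_4 = A·v_3 = (14, 34).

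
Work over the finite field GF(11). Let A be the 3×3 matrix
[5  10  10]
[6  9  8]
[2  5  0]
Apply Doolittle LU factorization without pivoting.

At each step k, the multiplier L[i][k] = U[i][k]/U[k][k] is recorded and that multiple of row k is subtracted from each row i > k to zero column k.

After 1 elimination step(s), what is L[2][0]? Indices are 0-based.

[col 0] pivot 5
  R1 -= 10*R0 → (0, 8, 7)  (L[1][0] := 10)
  R2 -= 7*R0 → (0, 1, 7)  (L[2][0] := 7)

L[2][0] = 7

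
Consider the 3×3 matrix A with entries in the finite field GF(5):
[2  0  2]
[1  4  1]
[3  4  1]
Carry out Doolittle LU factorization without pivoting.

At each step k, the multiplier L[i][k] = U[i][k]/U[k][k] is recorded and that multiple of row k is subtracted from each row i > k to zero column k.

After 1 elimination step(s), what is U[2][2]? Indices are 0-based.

Step 1: pivot at (0,0) is 2.
  row1 ← row1 − (3)·row0  ⇒  L[1][0]=3, U row1=(0, 4, 0)
  row2 ← row2 − (4)·row0  ⇒  L[2][0]=4, U row2=(0, 4, 3)

U[2][2] = 3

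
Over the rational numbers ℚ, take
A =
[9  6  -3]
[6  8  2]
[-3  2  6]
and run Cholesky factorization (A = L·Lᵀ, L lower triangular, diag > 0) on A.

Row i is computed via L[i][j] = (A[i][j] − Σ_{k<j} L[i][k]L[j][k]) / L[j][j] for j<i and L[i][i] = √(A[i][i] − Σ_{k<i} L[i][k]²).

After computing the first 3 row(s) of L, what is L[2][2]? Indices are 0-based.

Step 1: L[0][0] = √(9) = 3.
  L[1][0] = (6) / L[0][0] = 2.
Step 2: L[1][1] = √(4) = 2.
  L[2][0] = (-3) / L[0][0] = -1.
  L[2][1] = (4) / L[1][1] = 2.
Step 3: L[2][2] = √(1) = 1.

L[2][2] = 1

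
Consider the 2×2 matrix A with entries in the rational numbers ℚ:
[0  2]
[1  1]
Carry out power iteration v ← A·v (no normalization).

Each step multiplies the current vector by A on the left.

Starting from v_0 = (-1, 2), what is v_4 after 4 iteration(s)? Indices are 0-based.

v_4 = (14, 17)

v_0 = (-1, 2).
v_1 = A·v_0 = (4, 1).
v_2 = A·v_1 = (2, 5).
v_3 = A·v_2 = (10, 7).
v_4 = A·v_3 = (14, 17).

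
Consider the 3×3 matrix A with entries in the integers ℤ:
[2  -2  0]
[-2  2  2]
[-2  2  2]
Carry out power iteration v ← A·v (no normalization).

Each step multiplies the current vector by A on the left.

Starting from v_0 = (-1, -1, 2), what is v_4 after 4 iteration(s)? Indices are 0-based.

v_0 = (-1, -1, 2).
v_1 = A·v_0 = (0, 4, 4).
v_2 = A·v_1 = (-8, 16, 16).
v_3 = A·v_2 = (-48, 80, 80).
v_4 = A·v_3 = (-256, 416, 416).

v_4 = (-256, 416, 416)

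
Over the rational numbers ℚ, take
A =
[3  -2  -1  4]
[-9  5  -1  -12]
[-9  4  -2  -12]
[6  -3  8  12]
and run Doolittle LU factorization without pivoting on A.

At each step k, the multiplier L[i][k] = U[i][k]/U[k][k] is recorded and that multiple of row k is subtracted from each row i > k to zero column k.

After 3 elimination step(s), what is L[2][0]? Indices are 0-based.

[col 0] pivot 3
  R1 -= -3*R0 → (0, -1, -4, 0)  (L[1][0] := -3)
  R2 -= -3*R0 → (0, -2, -5, 0)  (L[2][0] := -3)
  R3 -= 2*R0 → (0, 1, 10, 4)  (L[3][0] := 2)
[col 1] pivot -1
  R2 -= 2*R1 → (0, 0, 3, 0)  (L[2][1] := 2)
  R3 -= -1*R1 → (0, 0, 6, 4)  (L[3][1] := -1)
[col 2] pivot 3
  R3 -= 2*R2 → (0, 0, 0, 4)  (L[3][2] := 2)

L[2][0] = -3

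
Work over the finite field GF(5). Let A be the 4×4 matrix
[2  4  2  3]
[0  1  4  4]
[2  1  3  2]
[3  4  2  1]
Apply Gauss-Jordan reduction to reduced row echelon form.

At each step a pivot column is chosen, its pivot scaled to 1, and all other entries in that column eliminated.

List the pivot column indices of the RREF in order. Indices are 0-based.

[1] R0 /= 2  ⇒  (1, 2, 1, 4)
     R2 -= 2·R0  ⇒  (0, 2, 1, 4)
     R3 -= 3·R0  ⇒  (0, 3, 4, 4)
[2] R1 /= 1  ⇒  (0, 1, 4, 4)
     R0 -= 2·R1  ⇒  (1, 0, 3, 1)
     R2 -= 2·R1  ⇒  (0, 0, 3, 1)
     R3 -= 3·R1  ⇒  (0, 0, 2, 2)
[3] R2 /= 3  ⇒  (0, 0, 1, 2)
     R0 -= 3·R2  ⇒  (1, 0, 0, 0)
     R1 -= 4·R2  ⇒  (0, 1, 0, 1)
     R3 -= 2·R2  ⇒  (0, 0, 0, 3)
[4] R3 /= 3  ⇒  (0, 0, 0, 1)
     R1 -= 1·R3  ⇒  (0, 1, 0, 0)
     R2 -= 2·R3  ⇒  (0, 0, 1, 0)

pivot columns: 0, 1, 2, 3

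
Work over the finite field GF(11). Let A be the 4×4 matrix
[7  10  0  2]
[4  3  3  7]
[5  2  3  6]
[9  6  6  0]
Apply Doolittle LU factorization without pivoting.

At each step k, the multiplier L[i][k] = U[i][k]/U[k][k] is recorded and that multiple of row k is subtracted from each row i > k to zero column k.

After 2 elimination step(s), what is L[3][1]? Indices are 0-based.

k=0: U[0][0]=7
  eliminate (1,0): mult=10, new row 1: (0, 2, 3, 9); set L[1][0]=10
  eliminate (2,0): mult=7, new row 2: (0, 9, 3, 3); set L[2][0]=7
  eliminate (3,0): mult=6, new row 3: (0, 1, 6, 10); set L[3][0]=6
k=1: U[1][1]=2
  eliminate (2,1): mult=10, new row 2: (0, 0, 6, 1); set L[2][1]=10
  eliminate (3,1): mult=6, new row 3: (0, 0, 10, 0); set L[3][1]=6

L[3][1] = 6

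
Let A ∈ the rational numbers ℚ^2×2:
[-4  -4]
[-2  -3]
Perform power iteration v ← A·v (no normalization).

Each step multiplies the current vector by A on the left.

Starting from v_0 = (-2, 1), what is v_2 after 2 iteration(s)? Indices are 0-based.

v_0 = (-2, 1).
v_1 = A·v_0 = (4, 1).
v_2 = A·v_1 = (-20, -11).

v_2 = (-20, -11)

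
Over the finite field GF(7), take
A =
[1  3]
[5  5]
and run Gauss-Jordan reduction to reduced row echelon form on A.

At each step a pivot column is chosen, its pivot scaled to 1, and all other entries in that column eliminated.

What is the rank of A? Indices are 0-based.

rank = 2

pivot(0,0)=1: scale R0 → (1, 3)
  clear (1,0): R1 −= (5)R0 → (0, 4)
pivot(1,1)=4: scale R1 → (0, 1)
  clear (0,1): R0 −= (3)R1 → (1, 0)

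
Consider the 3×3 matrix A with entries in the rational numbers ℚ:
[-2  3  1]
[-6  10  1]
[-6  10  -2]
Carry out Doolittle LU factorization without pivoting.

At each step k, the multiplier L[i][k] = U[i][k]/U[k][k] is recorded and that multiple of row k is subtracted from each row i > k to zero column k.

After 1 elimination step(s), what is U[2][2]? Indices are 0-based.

U[2][2] = -5

k=0: U[0][0]=-2
  eliminate (1,0): mult=3, new row 1: (0, 1, -2); set L[1][0]=3
  eliminate (2,0): mult=3, new row 2: (0, 1, -5); set L[2][0]=3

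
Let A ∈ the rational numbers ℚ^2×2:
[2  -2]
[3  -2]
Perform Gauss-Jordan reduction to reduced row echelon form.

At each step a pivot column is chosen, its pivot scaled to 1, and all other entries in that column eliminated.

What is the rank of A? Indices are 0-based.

pivot(0,0)=2: scale R0 → (1, -1)
  clear (1,0): R1 −= (3)R0 → (0, 1)
pivot(1,1)=1: scale R1 → (0, 1)
  clear (0,1): R0 −= (-1)R1 → (1, 0)

rank = 2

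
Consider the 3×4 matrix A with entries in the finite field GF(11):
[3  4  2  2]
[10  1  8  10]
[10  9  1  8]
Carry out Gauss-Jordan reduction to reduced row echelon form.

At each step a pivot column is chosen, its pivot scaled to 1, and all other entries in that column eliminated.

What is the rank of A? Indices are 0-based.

rank = 3

[1] R0 /= 3  ⇒  (1, 5, 8, 8)
     R1 -= 10·R0  ⇒  (0, 6, 5, 7)
     R2 -= 10·R0  ⇒  (0, 3, 9, 5)
[2] R1 /= 6  ⇒  (0, 1, 10, 3)
     R0 -= 5·R1  ⇒  (1, 0, 2, 4)
     R2 -= 3·R1  ⇒  (0, 0, 1, 7)
[3] R2 /= 1  ⇒  (0, 0, 1, 7)
     R0 -= 2·R2  ⇒  (1, 0, 0, 1)
     R1 -= 10·R2  ⇒  (0, 1, 0, 10)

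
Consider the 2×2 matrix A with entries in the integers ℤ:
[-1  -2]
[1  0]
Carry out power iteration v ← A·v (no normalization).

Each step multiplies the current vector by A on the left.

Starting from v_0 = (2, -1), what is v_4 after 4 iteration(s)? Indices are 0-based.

v_4 = (4, 4)

v_0 = (2, -1).
v_1 = A·v_0 = (0, 2).
v_2 = A·v_1 = (-4, 0).
v_3 = A·v_2 = (4, -4).
v_4 = A·v_3 = (4, 4).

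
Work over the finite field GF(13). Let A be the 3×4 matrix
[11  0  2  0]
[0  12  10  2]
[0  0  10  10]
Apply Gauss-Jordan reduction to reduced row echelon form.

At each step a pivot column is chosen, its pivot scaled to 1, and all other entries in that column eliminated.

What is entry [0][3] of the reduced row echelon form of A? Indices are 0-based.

M[0][3] = 1

step 1: normalize row 0 (÷11) = (1, 0, 12, 0)
step 2: normalize row 1 (÷12) = (0, 1, 3, 11)
step 3: normalize row 2 (÷10) = (0, 0, 1, 1)
  row 0: subtract 12×row2 = (1, 0, 0, 1)
  row 1: subtract 3×row2 = (0, 1, 0, 8)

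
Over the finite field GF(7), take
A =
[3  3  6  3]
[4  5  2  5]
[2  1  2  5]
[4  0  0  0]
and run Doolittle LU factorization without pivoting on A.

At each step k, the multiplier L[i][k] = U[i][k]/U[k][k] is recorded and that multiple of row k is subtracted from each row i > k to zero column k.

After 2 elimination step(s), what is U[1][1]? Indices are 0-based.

U[1][1] = 1

Step 1: pivot at (0,0) is 3.
  row1 ← row1 − (6)·row0  ⇒  L[1][0]=6, U row1=(0, 1, 1, 1)
  row2 ← row2 − (3)·row0  ⇒  L[2][0]=3, U row2=(0, 6, 5, 3)
  row3 ← row3 − (6)·row0  ⇒  L[3][0]=6, U row3=(0, 3, 6, 3)
Step 2: pivot at (1,1) is 1.
  row2 ← row2 − (6)·row1  ⇒  L[2][1]=6, U row2=(0, 0, 6, 4)
  row3 ← row3 − (3)·row1  ⇒  L[3][1]=3, U row3=(0, 0, 3, 0)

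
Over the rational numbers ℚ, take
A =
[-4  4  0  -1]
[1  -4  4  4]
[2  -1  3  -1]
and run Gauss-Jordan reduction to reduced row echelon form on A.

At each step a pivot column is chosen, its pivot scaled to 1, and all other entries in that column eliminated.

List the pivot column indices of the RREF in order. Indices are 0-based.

[1] R0 /= -4  ⇒  (1, -1, 0, 1/4)
     R1 -= 1·R0  ⇒  (0, -3, 4, 15/4)
     R2 -= 2·R0  ⇒  (0, 1, 3, -3/2)
[2] R1 /= -3  ⇒  (0, 1, -4/3, -5/4)
     R0 -= -1·R1  ⇒  (1, 0, -4/3, -1)
     R2 -= 1·R1  ⇒  (0, 0, 13/3, -1/4)
[3] R2 /= 13/3  ⇒  (0, 0, 1, -3/52)
     R0 -= -4/3·R2  ⇒  (1, 0, 0, -14/13)
     R1 -= -4/3·R2  ⇒  (0, 1, 0, -69/52)

pivot columns: 0, 1, 2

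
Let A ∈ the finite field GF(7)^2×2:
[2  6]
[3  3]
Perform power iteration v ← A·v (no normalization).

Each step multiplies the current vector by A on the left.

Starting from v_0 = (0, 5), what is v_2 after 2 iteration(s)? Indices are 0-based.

v_2 = (3, 2)

v_0 = (0, 5).
v_1 = A·v_0 = (2, 1).
v_2 = A·v_1 = (3, 2).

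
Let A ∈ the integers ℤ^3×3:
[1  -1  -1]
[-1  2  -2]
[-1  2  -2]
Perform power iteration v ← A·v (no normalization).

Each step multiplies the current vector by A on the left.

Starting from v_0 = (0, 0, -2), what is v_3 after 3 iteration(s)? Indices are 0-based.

v_3 = (-2, 6, 6)

v_0 = (0, 0, -2).
v_1 = A·v_0 = (2, 4, 4).
v_2 = A·v_1 = (-6, -2, -2).
v_3 = A·v_2 = (-2, 6, 6).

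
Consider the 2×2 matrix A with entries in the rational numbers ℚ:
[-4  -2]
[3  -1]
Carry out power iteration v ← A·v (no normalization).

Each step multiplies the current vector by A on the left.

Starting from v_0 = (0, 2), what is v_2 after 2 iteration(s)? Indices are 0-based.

v_2 = (20, -10)

v_0 = (0, 2).
v_1 = A·v_0 = (-4, -2).
v_2 = A·v_1 = (20, -10).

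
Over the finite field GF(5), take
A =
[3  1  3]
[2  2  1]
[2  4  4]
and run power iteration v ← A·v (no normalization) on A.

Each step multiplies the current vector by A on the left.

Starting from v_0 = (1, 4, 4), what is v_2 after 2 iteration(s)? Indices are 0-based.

v_0 = (1, 4, 4).
v_1 = A·v_0 = (4, 4, 4).
v_2 = A·v_1 = (3, 0, 0).

v_2 = (3, 0, 0)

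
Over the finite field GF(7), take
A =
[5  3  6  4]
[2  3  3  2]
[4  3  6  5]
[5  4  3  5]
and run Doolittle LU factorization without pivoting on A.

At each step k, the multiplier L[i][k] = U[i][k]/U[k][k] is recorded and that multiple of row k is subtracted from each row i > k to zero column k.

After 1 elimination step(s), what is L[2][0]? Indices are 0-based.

k=0: U[0][0]=5
  eliminate (1,0): mult=6, new row 1: (0, 6, 2, 6); set L[1][0]=6
  eliminate (2,0): mult=5, new row 2: (0, 2, 4, 6); set L[2][0]=5
  eliminate (3,0): mult=1, new row 3: (0, 1, 4, 1); set L[3][0]=1

L[2][0] = 5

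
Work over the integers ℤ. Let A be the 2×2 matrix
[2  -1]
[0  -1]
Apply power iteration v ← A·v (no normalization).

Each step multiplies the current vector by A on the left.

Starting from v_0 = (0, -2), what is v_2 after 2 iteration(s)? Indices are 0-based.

v_2 = (2, -2)

v_0 = (0, -2).
v_1 = A·v_0 = (2, 2).
v_2 = A·v_1 = (2, -2).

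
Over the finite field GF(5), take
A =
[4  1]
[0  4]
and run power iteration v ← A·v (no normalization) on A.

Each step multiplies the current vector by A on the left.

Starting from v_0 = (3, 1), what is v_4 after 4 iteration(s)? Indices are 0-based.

v_0 = (3, 1).
v_1 = A·v_0 = (3, 4).
v_2 = A·v_1 = (1, 1).
v_3 = A·v_2 = (0, 4).
v_4 = A·v_3 = (4, 1).

v_4 = (4, 1)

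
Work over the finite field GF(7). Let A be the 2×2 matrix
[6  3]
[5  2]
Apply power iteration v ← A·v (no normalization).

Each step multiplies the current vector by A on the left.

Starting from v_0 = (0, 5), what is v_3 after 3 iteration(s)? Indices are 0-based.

v_0 = (0, 5).
v_1 = A·v_0 = (1, 3).
v_2 = A·v_1 = (1, 4).
v_3 = A·v_2 = (4, 6).

v_3 = (4, 6)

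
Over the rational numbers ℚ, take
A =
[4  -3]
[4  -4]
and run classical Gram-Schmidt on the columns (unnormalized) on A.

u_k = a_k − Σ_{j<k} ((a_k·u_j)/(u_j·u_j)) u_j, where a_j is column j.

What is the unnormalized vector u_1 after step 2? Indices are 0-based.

u_1 = (1/2, -1/2)

Step 1: u_0 = a_0 = (4, 4).
Step 2: u_1 = a_1 − (-7/8)·u_0 = (1/2, -1/2).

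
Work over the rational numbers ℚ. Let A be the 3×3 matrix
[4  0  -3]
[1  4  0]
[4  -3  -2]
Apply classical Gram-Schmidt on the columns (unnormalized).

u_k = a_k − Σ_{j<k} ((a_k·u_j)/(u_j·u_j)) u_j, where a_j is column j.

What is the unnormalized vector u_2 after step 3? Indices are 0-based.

u_2 = (-475/761, 300/761, 400/761)

Step 1: u_0 = a_0 = (4, 1, 4).
Step 2: u_1 = a_1 − (-8/33)·u_0 = (32/33, 140/33, -67/33).
Step 3: u_2 = a_2 − (-20/33)·u_0 − (38/761)·u_1 = (-475/761, 300/761, 400/761).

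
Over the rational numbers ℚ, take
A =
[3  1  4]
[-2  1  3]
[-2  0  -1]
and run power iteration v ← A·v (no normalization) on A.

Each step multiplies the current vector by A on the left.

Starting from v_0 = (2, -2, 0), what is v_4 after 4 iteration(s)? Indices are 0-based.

v_4 = (-138, 198, 120)

v_0 = (2, -2, 0).
v_1 = A·v_0 = (4, -6, -4).
v_2 = A·v_1 = (-10, -26, -4).
v_3 = A·v_2 = (-72, -18, 24).
v_4 = A·v_3 = (-138, 198, 120).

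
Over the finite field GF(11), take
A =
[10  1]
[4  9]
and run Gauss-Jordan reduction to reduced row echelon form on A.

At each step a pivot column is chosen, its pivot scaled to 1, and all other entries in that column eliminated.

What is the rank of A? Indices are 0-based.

pivot(0,0)=10: scale R0 → (1, 10)
  clear (1,0): R1 −= (4)R0 → (0, 2)
pivot(1,1)=2: scale R1 → (0, 1)
  clear (0,1): R0 −= (10)R1 → (1, 0)

rank = 2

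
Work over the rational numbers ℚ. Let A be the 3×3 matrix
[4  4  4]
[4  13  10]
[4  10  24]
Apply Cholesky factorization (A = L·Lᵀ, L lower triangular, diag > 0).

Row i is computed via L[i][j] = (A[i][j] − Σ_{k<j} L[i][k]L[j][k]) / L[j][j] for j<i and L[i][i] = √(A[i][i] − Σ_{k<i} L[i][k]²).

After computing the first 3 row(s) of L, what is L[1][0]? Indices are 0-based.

Step 1: L[0][0] = √(4) = 2.
  L[1][0] = (4) / L[0][0] = 2.
Step 2: L[1][1] = √(9) = 3.
  L[2][0] = (4) / L[0][0] = 2.
  L[2][1] = (6) / L[1][1] = 2.
Step 3: L[2][2] = √(16) = 4.

L[1][0] = 2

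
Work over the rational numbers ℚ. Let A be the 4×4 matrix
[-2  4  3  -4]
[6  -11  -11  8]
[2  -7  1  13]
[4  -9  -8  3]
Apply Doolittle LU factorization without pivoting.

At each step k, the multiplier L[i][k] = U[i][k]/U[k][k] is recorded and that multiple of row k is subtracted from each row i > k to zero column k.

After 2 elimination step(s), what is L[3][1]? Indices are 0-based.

L[3][1] = -1

[col 0] pivot -2
  R1 -= -3*R0 → (0, 1, -2, -4)  (L[1][0] := -3)
  R2 -= -1*R0 → (0, -3, 4, 9)  (L[2][0] := -1)
  R3 -= -2*R0 → (0, -1, -2, -5)  (L[3][0] := -2)
[col 1] pivot 1
  R2 -= -3*R1 → (0, 0, -2, -3)  (L[2][1] := -3)
  R3 -= -1*R1 → (0, 0, -4, -9)  (L[3][1] := -1)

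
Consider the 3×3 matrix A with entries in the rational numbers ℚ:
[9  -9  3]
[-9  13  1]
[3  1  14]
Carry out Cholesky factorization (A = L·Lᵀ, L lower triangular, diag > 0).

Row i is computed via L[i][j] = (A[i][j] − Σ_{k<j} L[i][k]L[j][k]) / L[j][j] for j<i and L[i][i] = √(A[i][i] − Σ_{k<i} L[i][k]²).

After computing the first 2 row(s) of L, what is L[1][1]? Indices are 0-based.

Step 1: L[0][0] = √(9) = 3.
  L[1][0] = (-9) / L[0][0] = -3.
Step 2: L[1][1] = √(4) = 2.

L[1][1] = 2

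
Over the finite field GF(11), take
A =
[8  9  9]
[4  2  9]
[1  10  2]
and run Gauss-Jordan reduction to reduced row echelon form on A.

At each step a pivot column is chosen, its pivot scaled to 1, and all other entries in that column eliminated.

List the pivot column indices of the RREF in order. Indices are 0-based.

[1] R0 /= 8  ⇒  (1, 8, 8)
     R1 -= 4·R0  ⇒  (0, 3, 10)
     R2 -= 1·R0  ⇒  (0, 2, 5)
[2] R1 /= 3  ⇒  (0, 1, 7)
     R0 -= 8·R1  ⇒  (1, 0, 7)
     R2 -= 2·R1  ⇒  (0, 0, 2)
[3] R2 /= 2  ⇒  (0, 0, 1)
     R0 -= 7·R2  ⇒  (1, 0, 0)
     R1 -= 7·R2  ⇒  (0, 1, 0)

pivot columns: 0, 1, 2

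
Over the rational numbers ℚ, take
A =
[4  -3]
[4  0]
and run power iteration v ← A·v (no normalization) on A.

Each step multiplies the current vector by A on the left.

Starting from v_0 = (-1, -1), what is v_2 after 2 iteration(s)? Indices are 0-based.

v_2 = (8, -4)

v_0 = (-1, -1).
v_1 = A·v_0 = (-1, -4).
v_2 = A·v_1 = (8, -4).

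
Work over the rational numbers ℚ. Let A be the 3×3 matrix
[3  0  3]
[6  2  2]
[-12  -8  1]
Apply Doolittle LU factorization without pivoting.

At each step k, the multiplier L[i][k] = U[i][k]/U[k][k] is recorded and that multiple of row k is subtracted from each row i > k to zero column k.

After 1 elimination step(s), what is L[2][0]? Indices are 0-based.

L[2][0] = -4

[col 0] pivot 3
  R1 -= 2*R0 → (0, 2, -4)  (L[1][0] := 2)
  R2 -= -4*R0 → (0, -8, 13)  (L[2][0] := -4)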